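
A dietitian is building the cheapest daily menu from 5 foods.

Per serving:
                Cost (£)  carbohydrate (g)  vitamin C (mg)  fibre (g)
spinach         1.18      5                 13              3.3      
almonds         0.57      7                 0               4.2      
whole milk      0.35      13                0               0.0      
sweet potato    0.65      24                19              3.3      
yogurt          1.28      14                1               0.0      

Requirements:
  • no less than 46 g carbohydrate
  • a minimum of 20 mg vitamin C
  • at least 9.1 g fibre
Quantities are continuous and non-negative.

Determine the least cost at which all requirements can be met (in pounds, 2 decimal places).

£1.57

Let x1 = servings of spinach, x2 = servings of almonds, x3 = servings of whole milk, x4 = servings of sweet potato, x5 = servings of yogurt.
Minimise 1.18x1 + 0.57x2 + 0.35x3 + 0.65x4 + 1.28x5 with:
  5x1 + 7x2 + 13x3 + 24x4 + 14x5 ≥ 46   (carbohydrate)
  13x1 + 19x4 + 1x5 ≥ 20   (vitamin C)
  3.3x1 + 4.2x2 + 3.3x4 ≥ 9.1   (fibre)
  x1, x2, x3, x4, x5 ≥ 0.
The minimum-cost mix takes nothing from spinach, whole milk, yogurt — only almonds, sweet potato. Binding constraints: carbohydrate and fibre.
Solving gives x2 = 0.8571, x4 = 1.667.
Total cost: 0.57·0.8571 + 0.65·1.667 = 1.5721.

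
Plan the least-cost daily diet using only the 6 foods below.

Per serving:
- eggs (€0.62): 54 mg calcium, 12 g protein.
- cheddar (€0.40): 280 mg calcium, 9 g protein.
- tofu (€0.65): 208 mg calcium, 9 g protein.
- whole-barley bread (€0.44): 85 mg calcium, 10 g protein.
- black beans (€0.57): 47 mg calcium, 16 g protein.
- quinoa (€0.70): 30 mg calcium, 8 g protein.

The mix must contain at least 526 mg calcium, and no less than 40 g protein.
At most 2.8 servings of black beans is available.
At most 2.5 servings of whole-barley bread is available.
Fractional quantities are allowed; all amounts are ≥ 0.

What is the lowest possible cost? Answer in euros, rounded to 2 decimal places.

€1.55

This is a linear program. Let x1 = servings of eggs, x2 = servings of cheddar, x3 = servings of tofu, x4 = servings of whole-barley bread, x5 = servings of black beans, x6 = servings of quinoa.
Minimize 0.62x1 + 0.4x2 + 0.65x3 + 0.44x4 + 0.57x5 + 0.7x6 subject to:
  54x1 + 280x2 + 208x3 + 85x4 + 47x5 + 30x6 ≥ 526   (calcium)
  12x1 + 9x2 + 9x3 + 10x4 + 16x5 + 8x6 ≥ 40   (protein)
  x5 ≤ 2.8
  x4 ≤ 2.5
  x1, x2, x3, x4, x5, x6 ≥ 0.
At the optimum only cheddar, black beans are positive (eggs, tofu, whole-barley bread, quinoa = 0). The calcium and protein requirements are met with equality.
So cheddar = 1.611 servings, black beans = 1.594 servings.
Hence cost = 0.4·1.611 + 0.57·1.594 = €1.5530.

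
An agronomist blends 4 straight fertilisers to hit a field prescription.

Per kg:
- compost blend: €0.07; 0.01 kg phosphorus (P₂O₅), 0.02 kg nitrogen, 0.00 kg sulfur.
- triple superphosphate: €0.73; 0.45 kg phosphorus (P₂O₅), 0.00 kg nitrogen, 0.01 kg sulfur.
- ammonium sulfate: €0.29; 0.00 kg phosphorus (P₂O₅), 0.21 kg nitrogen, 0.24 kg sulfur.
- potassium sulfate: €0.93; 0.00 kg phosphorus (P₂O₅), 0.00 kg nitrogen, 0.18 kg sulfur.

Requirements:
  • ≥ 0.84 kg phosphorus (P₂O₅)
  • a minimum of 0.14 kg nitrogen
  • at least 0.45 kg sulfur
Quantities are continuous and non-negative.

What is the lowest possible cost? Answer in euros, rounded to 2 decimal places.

Treat it as an LP. Let x1 = kg of compost blend, x2 = kg of triple superphosphate, x3 = kg of ammonium sulfate, x4 = kg of potassium sulfate.
min 0.07x1 + 0.73x2 + 0.29x3 + 0.93x4 subject to:
  0.01x1 + 0.45x2 ≥ 0.84   (phosphorus (P₂O₅))
  0.02x1 + 0.21x3 ≥ 0.14   (nitrogen)
  0.01x2 + 0.24x3 + 0.18x4 ≥ 0.45   (sulfur)
  x1, x2, x3, x4 ≥ 0.
The optimal basis is {triple superphosphate, ammonium sulfate}; compost blend, potassium sulfate drop out. Binding constraints: phosphorus (P₂O₅) and sulfur.
Optimal quantities: triple superphosphate = 1.867 kg, ammonium sulfate = 1.797 kg.
Objective = 0.73·1.867 + 0.29·1.797 = 1.8840.

€1.88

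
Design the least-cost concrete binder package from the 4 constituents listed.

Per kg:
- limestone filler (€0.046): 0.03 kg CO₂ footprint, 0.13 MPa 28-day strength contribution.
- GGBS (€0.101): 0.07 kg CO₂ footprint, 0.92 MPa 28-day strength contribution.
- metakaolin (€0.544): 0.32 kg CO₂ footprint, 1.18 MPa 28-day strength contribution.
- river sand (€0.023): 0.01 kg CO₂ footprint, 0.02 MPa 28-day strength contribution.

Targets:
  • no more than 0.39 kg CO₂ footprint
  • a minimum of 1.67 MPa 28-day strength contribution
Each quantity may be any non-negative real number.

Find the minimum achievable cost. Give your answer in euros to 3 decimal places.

This is a linear program. Let x1 = kg of limestone filler, x2 = kg of GGBS, x3 = kg of metakaolin, x4 = kg of river sand.
Minimise 0.046x1 + 0.101x2 + 0.544x3 + 0.023x4 subject to:
  0.03x1 + 0.07x2 + 0.32x3 + 0.01x4 ≤ 0.39   (CO₂ footprint)
  0.13x1 + 0.92x2 + 1.18x3 + 0.02x4 ≥ 1.67   (28-day strength contribution)
  x1, x2, x3, x4 ≥ 0.
The minimum-cost mix takes nothing from limestone filler, metakaolin, river sand — only GGBS. There the 28-day strength contribution constraint is tight.
Optimal quantities: GGBS = 1.815 kg.
Total cost: 0.101·1.815 = 0.18332.

€0.183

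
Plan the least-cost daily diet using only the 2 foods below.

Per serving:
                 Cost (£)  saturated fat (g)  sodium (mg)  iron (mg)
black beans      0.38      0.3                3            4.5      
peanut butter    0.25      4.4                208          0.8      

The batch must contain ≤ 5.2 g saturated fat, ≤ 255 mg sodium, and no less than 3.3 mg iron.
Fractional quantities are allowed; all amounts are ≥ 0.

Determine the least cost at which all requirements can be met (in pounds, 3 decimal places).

Let x1 = servings of black beans, x2 = servings of peanut butter.
Minimize 0.38x1 + 0.25x2 subject to:
  0.3x1 + 4.4x2 ≤ 5.2   (saturated fat)
  3x1 + 208x2 ≤ 255   (sodium)
  4.5x1 + 0.8x2 ≥ 3.3   (iron)
  x1, x2 ≥ 0.
The optimal basis is {black beans}; peanut butter drops out. The iron requirement is met with equality.
Optimal quantities: black beans = 0.7333 servings.
Cost = 0.38·0.7333 = 0.27865.

£0.279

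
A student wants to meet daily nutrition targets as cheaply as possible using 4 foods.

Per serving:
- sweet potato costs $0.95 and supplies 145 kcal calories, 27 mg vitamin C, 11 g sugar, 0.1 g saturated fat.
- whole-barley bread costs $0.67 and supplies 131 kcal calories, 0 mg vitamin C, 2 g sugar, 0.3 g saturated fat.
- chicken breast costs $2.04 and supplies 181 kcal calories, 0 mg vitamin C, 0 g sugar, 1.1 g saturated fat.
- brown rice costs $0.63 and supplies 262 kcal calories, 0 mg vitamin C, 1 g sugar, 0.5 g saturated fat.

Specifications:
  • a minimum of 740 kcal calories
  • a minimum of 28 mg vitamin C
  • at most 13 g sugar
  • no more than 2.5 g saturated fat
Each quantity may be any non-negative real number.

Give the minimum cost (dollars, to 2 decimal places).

$3.93

Let x1 = servings of sweet potato, x2 = servings of whole-barley bread, x3 = servings of chicken breast, x4 = servings of brown rice.
Minimize 0.95x1 + 0.67x2 + 2.04x3 + 0.63x4 subject to:
  145x1 + 131x2 + 181x3 + 262x4 ≥ 740   (calories)
  27x1 ≥ 28   (vitamin C)
  11x1 + 2x2 + 1x4 ≤ 13   (sugar)
  0.1x1 + 0.3x2 + 1.1x3 + 0.5x4 ≤ 2.5   (saturated fat)
  x1, x2, x3, x4 ≥ 0.
The minimum-cost mix takes nothing from whole-barley bread — only sweet potato, chicken breast, brown rice. Binding constraints: calories, vitamin C, sugar.
Solving gives x1 = 1.037, x3 = 0.9523, x4 = 1.593.
Cost = 0.95·1.037 + 2.04·0.9523 + 0.63·1.593 = 3.9314.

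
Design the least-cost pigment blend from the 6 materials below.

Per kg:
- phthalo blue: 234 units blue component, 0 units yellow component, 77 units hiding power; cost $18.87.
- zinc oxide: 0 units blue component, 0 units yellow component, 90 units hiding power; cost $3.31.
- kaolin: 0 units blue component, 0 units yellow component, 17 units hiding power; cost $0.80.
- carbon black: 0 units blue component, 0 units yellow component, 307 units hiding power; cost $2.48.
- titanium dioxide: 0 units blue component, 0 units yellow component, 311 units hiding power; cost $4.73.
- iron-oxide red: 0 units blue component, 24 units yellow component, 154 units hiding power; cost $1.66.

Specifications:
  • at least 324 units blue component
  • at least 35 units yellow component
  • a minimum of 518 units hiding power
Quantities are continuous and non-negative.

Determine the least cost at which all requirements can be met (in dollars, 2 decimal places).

$30.06

Set it up as a linear program. Let x1 = kg of phthalo blue, x2 = kg of zinc oxide, x3 = kg of kaolin, x4 = kg of carbon black, x5 = kg of titanium dioxide, x6 = kg of iron-oxide red.
Minimize 18.87x1 + 3.31x2 + 0.8x3 + 2.48x4 + 4.73x5 + 1.66x6 s.t.:
  234x1 ≥ 324   (blue component)
  24x6 ≥ 35   (yellow component)
  77x1 + 90x2 + 17x3 + 307x4 + 311x5 + 154x6 ≥ 518   (hiding power)
  x1, x2, x3, x4, x5, x6 ≥ 0.
The optimal basis is {phthalo blue, carbon black, iron-oxide red}; zinc oxide, kaolin, titanium dioxide drop out. The blue component, yellow component, hiding power requirements are met with equality.
Optimal quantities: phthalo blue = 1.385 kg, carbon black = 0.6085 kg, iron-oxide red = 1.458 kg.
Hence cost = 18.87·1.385 + 2.48·0.6085 + 1.66·1.458 = $30.0643.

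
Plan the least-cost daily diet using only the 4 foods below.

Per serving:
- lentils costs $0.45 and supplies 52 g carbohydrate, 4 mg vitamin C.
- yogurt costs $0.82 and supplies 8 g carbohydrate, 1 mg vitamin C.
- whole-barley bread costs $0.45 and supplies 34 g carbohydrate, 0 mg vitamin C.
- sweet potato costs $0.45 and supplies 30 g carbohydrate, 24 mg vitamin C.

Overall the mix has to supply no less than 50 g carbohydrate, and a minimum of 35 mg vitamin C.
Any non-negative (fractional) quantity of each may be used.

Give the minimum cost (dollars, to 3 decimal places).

$0.706

Set it up as a linear program. Let x1 = servings of lentils, x2 = servings of yogurt, x3 = servings of whole-barley bread, x4 = servings of sweet potato.
Minimize 0.45x1 + 0.82x2 + 0.45x3 + 0.45x4 subject to:
  52x1 + 8x2 + 34x3 + 30x4 ≥ 50   (carbohydrate)
  4x1 + 1x2 + 24x4 ≥ 35   (vitamin C)
  x1, x2, x3, x4 ≥ 0.
The cheapest feasible vertex uses only lentils, sweet potato; yogurt, whole-barley bread are not used. The carbohydrate and vitamin C requirements are met with equality.
So lentils = 0.133 servings, sweet potato = 1.436 servings.
Total cost: 0.45·0.133 + 0.45·1.436 = 0.70605.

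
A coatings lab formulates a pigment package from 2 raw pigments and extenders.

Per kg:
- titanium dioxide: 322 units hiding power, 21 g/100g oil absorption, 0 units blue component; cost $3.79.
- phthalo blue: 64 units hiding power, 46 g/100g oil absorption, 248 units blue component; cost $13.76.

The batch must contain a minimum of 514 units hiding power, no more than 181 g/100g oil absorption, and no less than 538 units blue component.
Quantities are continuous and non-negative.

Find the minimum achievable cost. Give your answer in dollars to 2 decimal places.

Let x1 = kg of titanium dioxide, x2 = kg of phthalo blue.
Minimise 3.79x1 + 13.76x2 s.t.:
  322x1 + 64x2 ≥ 514   (hiding power)
  21x1 + 46x2 ≤ 181   (oil absorption)
  248x2 ≥ 538   (blue component)
  x1, x2 ≥ 0.
Both inputs are positive at the optimum. The hiding power and blue component requirements are met with equality.
Optimal quantities: titanium dioxide = 1.1651 kg, phthalo blue = 2.1694 kg.
Objective = 3.79·1.1651 + 13.76·2.1694 = 34.2667.

$34.27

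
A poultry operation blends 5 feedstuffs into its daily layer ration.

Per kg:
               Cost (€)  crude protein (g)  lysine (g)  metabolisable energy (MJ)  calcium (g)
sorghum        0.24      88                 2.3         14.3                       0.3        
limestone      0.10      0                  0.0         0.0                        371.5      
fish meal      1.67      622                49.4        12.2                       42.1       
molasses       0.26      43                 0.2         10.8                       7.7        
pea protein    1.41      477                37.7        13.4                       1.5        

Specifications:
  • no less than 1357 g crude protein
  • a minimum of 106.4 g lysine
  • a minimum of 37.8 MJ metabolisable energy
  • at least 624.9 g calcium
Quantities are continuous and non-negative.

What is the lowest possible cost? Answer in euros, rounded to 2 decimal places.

Let x1 = kg of sorghum, x2 = kg of limestone, x3 = kg of fish meal, x4 = kg of molasses, x5 = kg of pea protein.
min 0.24x1 + 0.1x2 + 1.67x3 + 0.26x4 + 1.41x5 s.t.:
  88x1 + 622x3 + 43x4 + 477x5 ≥ 1357   (crude protein)
  2.3x1 + 49.4x3 + 0.2x4 + 37.7x5 ≥ 106.4   (lysine)
  14.3x1 + 12.2x3 + 10.8x4 + 13.4x5 ≥ 37.8   (metabolisable energy)
  0.3x1 + 371.5x2 + 42.1x3 + 7.7x4 + 1.5x5 ≥ 624.9   (calcium)
  x1, x2, x3, x4, x5 ≥ 0.
The optimal basis is {sorghum, limestone, fish meal}; molasses, pea protein drop out. There the lysine, metabolisable energy, calcium constraints are tight.
Optimal quantities: sorghum = 0.8391 kg, limestone = 1.442 kg, fish meal = 2.115 kg.
Hence cost = 0.24·0.8391 + 0.1·1.442 + 1.67·2.115 = €3.8776.

€3.88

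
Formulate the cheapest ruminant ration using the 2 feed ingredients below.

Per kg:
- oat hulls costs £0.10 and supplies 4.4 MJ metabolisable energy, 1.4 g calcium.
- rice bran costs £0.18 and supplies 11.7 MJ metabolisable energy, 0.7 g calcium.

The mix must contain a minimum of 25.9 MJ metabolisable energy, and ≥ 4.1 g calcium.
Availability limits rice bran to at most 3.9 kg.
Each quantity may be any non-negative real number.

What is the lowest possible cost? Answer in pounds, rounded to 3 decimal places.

Set it up as a linear program. Let x1 = kg of oat hulls, x2 = kg of rice bran.
Minimize 0.1x1 + 0.18x2 subject to:
  4.4x1 + 11.7x2 ≥ 25.9   (metabolisable energy)
  1.4x1 + 0.7x2 ≥ 4.1   (calcium)
  x2 ≤ 3.9
  x1, x2 ≥ 0.
Both inputs are positive at the optimum. Binding constraints: metabolisable energy and calcium.
So oat hulls = 2.244 kg, rice bran = 1.37 kg.
Total cost: 0.1·2.244 + 0.18·1.37 = 0.47100.

£0.471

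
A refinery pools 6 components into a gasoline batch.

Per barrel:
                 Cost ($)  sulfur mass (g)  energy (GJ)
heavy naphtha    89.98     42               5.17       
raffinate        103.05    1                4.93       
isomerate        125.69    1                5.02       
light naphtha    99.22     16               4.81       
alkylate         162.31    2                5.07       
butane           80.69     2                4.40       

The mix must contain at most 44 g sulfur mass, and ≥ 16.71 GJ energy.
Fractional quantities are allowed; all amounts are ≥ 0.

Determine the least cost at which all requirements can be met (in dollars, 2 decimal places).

Treat it as an LP. Let x1 = barrels of heavy naphtha, x2 = barrels of raffinate, x3 = barrels of isomerate, x4 = barrels of light naphtha, x5 = barrels of alkylate, x6 = barrels of butane.
Minimise 89.98x1 + 103.05x2 + 125.69x3 + 99.22x4 + 162.31x5 + 80.69x6 with:
  42x1 + 1x2 + 1x3 + 16x4 + 2x5 + 2x6 ≤ 44   (sulfur mass)
  5.17x1 + 4.93x2 + 5.02x3 + 4.81x4 + 5.07x5 + 4.4x6 ≥ 16.71   (energy)
  x1, x2, x3, x4, x5, x6 ≥ 0.
The cheapest feasible vertex uses only heavy naphtha, butane; raffinate, isomerate, light naphtha, alkylate are not used. There the sulfur mass and energy constraints are tight.
So heavy naphtha = 0.91815 barrels, butane = 2.7189 barrels.
Hence cost = 89.98·0.91815 + 80.69·2.7189 = $302.0032.

$302.00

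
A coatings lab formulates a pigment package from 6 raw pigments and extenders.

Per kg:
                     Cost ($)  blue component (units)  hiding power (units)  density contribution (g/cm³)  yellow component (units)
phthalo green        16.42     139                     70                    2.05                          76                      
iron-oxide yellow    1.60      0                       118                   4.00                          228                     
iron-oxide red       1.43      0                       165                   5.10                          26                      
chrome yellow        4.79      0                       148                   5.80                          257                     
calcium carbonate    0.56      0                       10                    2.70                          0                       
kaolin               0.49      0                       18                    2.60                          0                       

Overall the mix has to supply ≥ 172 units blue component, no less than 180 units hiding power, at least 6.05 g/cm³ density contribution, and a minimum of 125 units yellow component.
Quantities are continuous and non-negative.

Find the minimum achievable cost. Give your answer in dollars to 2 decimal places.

$21.27

Let x1 = kg of phthalo green, x2 = kg of iron-oxide yellow, x3 = kg of iron-oxide red, x4 = kg of chrome yellow, x5 = kg of calcium carbonate, x6 = kg of kaolin.
min 16.42x1 + 1.6x2 + 1.43x3 + 4.79x4 + 0.56x5 + 0.49x6 subject to:
  139x1 ≥ 172   (blue component)
  70x1 + 118x2 + 165x3 + 148x4 + 10x5 + 18x6 ≥ 180   (hiding power)
  2.05x1 + 4x2 + 5.1x3 + 5.8x4 + 2.7x5 + 2.6x6 ≥ 6.05   (density contribution)
  76x1 + 228x2 + 26x3 + 257x4 ≥ 125   (yellow component)
  x1, x2, x3, x4, x5, x6 ≥ 0.
At the optimum only phthalo green, iron-oxide yellow, iron-oxide red, kaolin are positive (chrome yellow, calcium carbonate = 0). The blue component, hiding power, density contribution, yellow component requirements are met with equality.
So phthalo green = 1.237 kg, iron-oxide yellow = 0.08153 kg, iron-oxide red = 0.4757 kg, kaolin = 0.2927 kg.
Cost = 16.42·1.237 + 1.6·0.08153 + 1.43·0.4757 + 0.49·0.2927 = 21.2657.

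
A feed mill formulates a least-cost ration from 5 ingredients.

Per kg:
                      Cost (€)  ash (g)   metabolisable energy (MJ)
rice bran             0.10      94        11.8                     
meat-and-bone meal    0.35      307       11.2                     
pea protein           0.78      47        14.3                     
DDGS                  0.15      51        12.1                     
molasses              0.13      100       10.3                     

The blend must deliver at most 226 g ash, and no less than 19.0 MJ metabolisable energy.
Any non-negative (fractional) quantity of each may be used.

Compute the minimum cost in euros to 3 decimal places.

€0.161

This is a linear program. Let x1 = kg of rice bran, x2 = kg of meat-and-bone meal, x3 = kg of pea protein, x4 = kg of DDGS, x5 = kg of molasses.
Minimise 0.1x1 + 0.35x2 + 0.78x3 + 0.15x4 + 0.13x5 s.t.:
  94x1 + 307x2 + 47x3 + 51x4 + 100x5 ≤ 226   (ash)
  11.8x1 + 11.2x2 + 14.3x3 + 12.1x4 + 10.3x5 ≥ 19   (metabolisable energy)
  x1, x2, x3, x4, x5 ≥ 0.
The minimum-cost mix takes nothing from meat-and-bone meal, pea protein, DDGS, molasses — only rice bran. There the metabolisable energy constraint is tight.
So rice bran = 1.61 kg.
Total cost: 0.1·1.61 = 0.16100.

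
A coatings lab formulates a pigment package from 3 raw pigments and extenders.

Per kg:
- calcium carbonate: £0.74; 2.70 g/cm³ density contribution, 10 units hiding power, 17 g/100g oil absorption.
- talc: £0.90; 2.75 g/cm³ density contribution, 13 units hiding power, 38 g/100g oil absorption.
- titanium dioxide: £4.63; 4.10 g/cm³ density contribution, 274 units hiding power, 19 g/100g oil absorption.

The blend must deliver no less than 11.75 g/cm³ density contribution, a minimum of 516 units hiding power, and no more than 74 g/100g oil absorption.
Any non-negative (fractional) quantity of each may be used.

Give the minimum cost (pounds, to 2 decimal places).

Treat it as an LP. Let x1 = kg of calcium carbonate, x2 = kg of talc, x3 = kg of titanium dioxide.
Minimize 0.74x1 + 0.9x2 + 4.63x3 with:
  2.7x1 + 2.75x2 + 4.1x3 ≥ 11.75   (density contribution)
  10x1 + 13x2 + 274x3 ≥ 516   (hiding power)
  17x1 + 38x2 + 19x3 ≤ 74   (oil absorption)
  x1, x2, x3 ≥ 0.
The minimum-cost mix takes nothing from talc — only calcium carbonate, titanium dioxide. The density contribution and hiding power requirements are met with equality.
Solving gives x1 = 1.58, x3 = 1.826.
Objective = 0.74·1.58 + 4.63·1.826 = 9.6236.

£9.62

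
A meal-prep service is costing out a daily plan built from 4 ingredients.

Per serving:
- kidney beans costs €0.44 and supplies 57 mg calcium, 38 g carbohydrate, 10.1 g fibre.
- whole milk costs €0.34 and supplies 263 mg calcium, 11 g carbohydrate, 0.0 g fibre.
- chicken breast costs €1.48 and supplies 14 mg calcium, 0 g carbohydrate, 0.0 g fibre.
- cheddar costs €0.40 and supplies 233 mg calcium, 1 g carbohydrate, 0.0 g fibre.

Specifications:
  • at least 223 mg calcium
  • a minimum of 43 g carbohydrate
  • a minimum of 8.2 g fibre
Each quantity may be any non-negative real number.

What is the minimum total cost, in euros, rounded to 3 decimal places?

This is a linear program. Let x1 = servings of kidney beans, x2 = servings of whole milk, x3 = servings of chicken breast, x4 = servings of cheddar.
Minimize 0.44x1 + 0.34x2 + 1.48x3 + 0.4x4 with:
  57x1 + 263x2 + 14x3 + 233x4 ≥ 223   (calcium)
  38x1 + 11x2 + 1x4 ≥ 43   (carbohydrate)
  10.1x1 ≥ 8.2   (fibre)
  x1, x2, x3, x4 ≥ 0.
The minimum-cost mix takes nothing from chicken breast, cheddar — only kidney beans, whole milk. There the calcium and carbohydrate constraints are tight.
That vertex is x1 = 0.9454, x2 = 0.643.
Total cost: 0.44·0.9454 + 0.34·0.643 = 0.63460.

€0.635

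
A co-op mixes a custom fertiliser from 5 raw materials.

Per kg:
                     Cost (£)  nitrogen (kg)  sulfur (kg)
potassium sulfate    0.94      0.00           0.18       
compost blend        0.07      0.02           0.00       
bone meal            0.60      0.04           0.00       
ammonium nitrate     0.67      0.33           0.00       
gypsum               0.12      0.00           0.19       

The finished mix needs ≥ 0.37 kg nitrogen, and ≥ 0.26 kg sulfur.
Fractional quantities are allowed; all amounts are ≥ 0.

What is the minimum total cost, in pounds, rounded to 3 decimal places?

£0.915

Set it up as a linear program. Let x1 = kg of potassium sulfate, x2 = kg of compost blend, x3 = kg of bone meal, x4 = kg of ammonium nitrate, x5 = kg of gypsum.
Minimize 0.94x1 + 0.07x2 + 0.6x3 + 0.67x4 + 0.12x5 subject to:
  0.02x2 + 0.04x3 + 0.33x4 ≥ 0.37   (nitrogen)
  0.18x1 + 0.19x5 ≥ 0.26   (sulfur)
  x1, x2, x3, x4, x5 ≥ 0.
The minimum-cost mix takes nothing from potassium sulfate, compost blend, bone meal — only ammonium nitrate, gypsum. The nitrogen and sulfur requirements are met with equality.
That vertex is x4 = 1.121, x5 = 1.368.
Total cost: 0.67·1.121 + 0.12·1.368 = 0.91523.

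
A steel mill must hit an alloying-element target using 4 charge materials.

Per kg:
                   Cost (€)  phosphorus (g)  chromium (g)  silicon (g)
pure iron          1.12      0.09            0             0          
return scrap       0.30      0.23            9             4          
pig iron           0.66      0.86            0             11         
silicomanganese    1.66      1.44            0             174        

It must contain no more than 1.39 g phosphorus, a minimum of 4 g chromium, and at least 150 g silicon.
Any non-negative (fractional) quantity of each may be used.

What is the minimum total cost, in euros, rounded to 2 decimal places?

€1.55

Treat it as an LP. Let x1 = kg of pure iron, x2 = kg of return scrap, x3 = kg of pig iron, x4 = kg of silicomanganese.
Minimise 1.12x1 + 0.3x2 + 0.66x3 + 1.66x4 with:
  0.09x1 + 0.23x2 + 0.86x3 + 1.44x4 ≤ 1.39   (phosphorus)
  9x2 ≥ 4   (chromium)
  4x2 + 11x3 + 174x4 ≥ 150   (silicon)
  x1, x2, x3, x4 ≥ 0.
The optimal basis is {return scrap, silicomanganese}; pure iron, pig iron drop out. Binding constraints: chromium and silicon.
So return scrap = 0.4444 kg, silicomanganese = 0.8519 kg.
Hence cost = 0.3·0.4444 + 1.66·0.8519 = €1.5475.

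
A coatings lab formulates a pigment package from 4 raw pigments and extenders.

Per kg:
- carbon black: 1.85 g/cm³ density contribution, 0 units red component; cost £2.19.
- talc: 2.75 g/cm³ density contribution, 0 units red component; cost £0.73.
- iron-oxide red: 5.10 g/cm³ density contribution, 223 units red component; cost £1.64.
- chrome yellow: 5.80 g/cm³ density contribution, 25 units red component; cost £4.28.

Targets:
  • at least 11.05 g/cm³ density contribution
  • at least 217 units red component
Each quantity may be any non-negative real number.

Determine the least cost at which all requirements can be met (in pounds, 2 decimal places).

£3.21

Let x1 = kg of carbon black, x2 = kg of talc, x3 = kg of iron-oxide red, x4 = kg of chrome yellow.
min 2.19x1 + 0.73x2 + 1.64x3 + 4.28x4 subject to:
  1.85x1 + 2.75x2 + 5.1x3 + 5.8x4 ≥ 11.05   (density contribution)
  223x3 + 25x4 ≥ 217   (red component)
  x1, x2, x3, x4 ≥ 0.
The minimum-cost mix takes nothing from carbon black, chrome yellow — only talc, iron-oxide red. There the density contribution and red component constraints are tight.
That vertex is x2 = 2.214, x3 = 0.9731.
Objective = 0.73·2.214 + 1.64·0.9731 = 3.2121.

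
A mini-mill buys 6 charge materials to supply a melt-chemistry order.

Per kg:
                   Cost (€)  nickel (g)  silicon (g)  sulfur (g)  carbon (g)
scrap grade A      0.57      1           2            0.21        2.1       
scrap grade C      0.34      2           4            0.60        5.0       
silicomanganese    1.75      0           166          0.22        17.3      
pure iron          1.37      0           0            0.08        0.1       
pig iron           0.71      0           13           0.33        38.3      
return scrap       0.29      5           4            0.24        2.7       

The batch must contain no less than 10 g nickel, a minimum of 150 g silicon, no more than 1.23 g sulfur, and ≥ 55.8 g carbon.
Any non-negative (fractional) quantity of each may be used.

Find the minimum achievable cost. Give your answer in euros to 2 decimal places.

€2.63

Let x1 = kg of scrap grade A, x2 = kg of scrap grade C, x3 = kg of silicomanganese, x4 = kg of pure iron, x5 = kg of pig iron, x6 = kg of return scrap.
Minimise 0.57x1 + 0.34x2 + 1.75x3 + 1.37x4 + 0.71x5 + 0.29x6 with:
  1x1 + 2x2 + 5x6 ≥ 10   (nickel)
  2x1 + 4x2 + 166x3 + 13x5 + 4x6 ≥ 150   (silicon)
  0.21x1 + 0.6x2 + 0.22x3 + 0.08x4 + 0.33x5 + 0.24x6 ≤ 1.23   (sulfur)
  2.1x1 + 5x2 + 17.3x3 + 0.1x4 + 38.3x5 + 2.7x6 ≥ 55.8   (carbon)
  x1, x2, x3, x4, x5, x6 ≥ 0.
The minimum-cost mix takes nothing from scrap grade A, scrap grade C, pure iron — only silicomanganese, pig iron, return scrap. There the nickel, silicon, carbon constraints are tight.
Solving gives x3 = 0.78, x5 = 0.9636, x6 = 2.
Cost = 1.75·0.78 + 0.71·0.9636 + 0.29·2 = 2.6292.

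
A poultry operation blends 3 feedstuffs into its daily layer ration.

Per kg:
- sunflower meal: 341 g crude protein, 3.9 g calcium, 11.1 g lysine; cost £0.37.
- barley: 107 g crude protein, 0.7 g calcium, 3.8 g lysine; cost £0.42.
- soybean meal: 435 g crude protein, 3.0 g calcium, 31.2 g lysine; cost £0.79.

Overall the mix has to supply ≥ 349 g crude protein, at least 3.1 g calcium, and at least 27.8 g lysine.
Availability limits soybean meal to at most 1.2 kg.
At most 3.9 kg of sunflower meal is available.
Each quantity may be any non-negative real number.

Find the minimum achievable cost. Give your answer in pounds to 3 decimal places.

£0.717

Treat it as an LP. Let x1 = kg of sunflower meal, x2 = kg of barley, x3 = kg of soybean meal.
Minimize 0.37x1 + 0.42x2 + 0.79x3 s.t.:
  341x1 + 107x2 + 435x3 ≥ 349   (crude protein)
  3.9x1 + 0.7x2 + 3x3 ≥ 3.1   (calcium)
  11.1x1 + 3.8x2 + 31.2x3 ≥ 27.8   (lysine)
  x3 ≤ 1.2
  x1 ≤ 3.9
  x1, x2, x3 ≥ 0.
The optimal basis is {sunflower meal, soybean meal}; barley drops out. Binding constraints: calcium and lysine.
That vertex is x1 = 0.1507, x3 = 0.8374.
Hence cost = 0.37·0.1507 + 0.79·0.8374 = £0.71731.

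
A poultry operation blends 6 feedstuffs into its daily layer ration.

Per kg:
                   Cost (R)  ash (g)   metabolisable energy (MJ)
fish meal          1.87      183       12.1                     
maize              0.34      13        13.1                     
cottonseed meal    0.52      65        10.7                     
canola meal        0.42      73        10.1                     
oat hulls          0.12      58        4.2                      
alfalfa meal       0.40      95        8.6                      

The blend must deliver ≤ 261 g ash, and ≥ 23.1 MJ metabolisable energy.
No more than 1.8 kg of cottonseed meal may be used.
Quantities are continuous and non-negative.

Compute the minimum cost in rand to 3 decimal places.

This is a linear program. Let x1 = kg of fish meal, x2 = kg of maize, x3 = kg of cottonseed meal, x4 = kg of canola meal, x5 = kg of oat hulls, x6 = kg of alfalfa meal.
Minimise 1.87x1 + 0.34x2 + 0.52x3 + 0.42x4 + 0.12x5 + 0.4x6 subject to:
  183x1 + 13x2 + 65x3 + 73x4 + 58x5 + 95x6 ≤ 261   (ash)
  12.1x1 + 13.1x2 + 10.7x3 + 10.1x4 + 4.2x5 + 8.6x6 ≥ 23.1   (metabolisable energy)
  x3 ≤ 1.8
  x1, x2, x3, x4, x5, x6 ≥ 0.
The cheapest feasible vertex uses only maize; fish meal, cottonseed meal, canola meal, oat hulls, alfalfa meal are not used. There the metabolisable energy constraint is tight.
So maize = 1.7634 kg.
Hence cost = 0.34·1.7634 = R0.59956.

R0.600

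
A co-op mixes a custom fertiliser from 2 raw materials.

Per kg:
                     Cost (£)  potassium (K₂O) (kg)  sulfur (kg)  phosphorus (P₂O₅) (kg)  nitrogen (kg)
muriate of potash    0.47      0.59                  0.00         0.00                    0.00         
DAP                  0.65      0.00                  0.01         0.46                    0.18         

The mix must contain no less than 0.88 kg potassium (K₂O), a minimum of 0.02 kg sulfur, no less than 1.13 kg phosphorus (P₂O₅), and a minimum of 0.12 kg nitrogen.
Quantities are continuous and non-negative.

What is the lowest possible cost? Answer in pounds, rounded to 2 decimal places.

Treat it as an LP. Let x1 = kg of muriate of potash, x2 = kg of DAP.
min 0.47x1 + 0.65x2 s.t.:
  0.59x1 ≥ 0.88   (potassium (K₂O))
  0.01x2 ≥ 0.02   (sulfur)
  0.46x2 ≥ 1.13   (phosphorus (P₂O₅))
  0.18x2 ≥ 0.12   (nitrogen)
  x1, x2 ≥ 0.
Both inputs are positive at the optimum. Binding constraints: potassium (K₂O) and phosphorus (P₂O₅).
Solving gives x1 = 1.492, x2 = 2.457.
Total cost: 0.47·1.492 + 0.65·2.457 = 2.2983.

£2.30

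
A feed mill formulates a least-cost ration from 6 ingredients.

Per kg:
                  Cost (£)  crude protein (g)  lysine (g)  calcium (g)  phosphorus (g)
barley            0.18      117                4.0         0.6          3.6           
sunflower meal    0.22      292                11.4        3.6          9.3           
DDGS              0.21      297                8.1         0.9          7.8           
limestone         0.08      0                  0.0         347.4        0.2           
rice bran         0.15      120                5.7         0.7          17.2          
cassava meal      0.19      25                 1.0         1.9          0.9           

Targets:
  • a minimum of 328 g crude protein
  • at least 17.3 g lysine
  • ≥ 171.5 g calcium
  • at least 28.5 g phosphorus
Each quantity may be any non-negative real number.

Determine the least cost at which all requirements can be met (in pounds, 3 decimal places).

Let x1 = kg of barley, x2 = kg of sunflower meal, x3 = kg of DDGS, x4 = kg of limestone, x5 = kg of rice bran, x6 = kg of cassava meal.
Minimize 0.18x1 + 0.22x2 + 0.21x3 + 0.08x4 + 0.15x5 + 0.19x6 s.t.:
  117x1 + 292x2 + 297x3 + 120x5 + 25x6 ≥ 328   (crude protein)
  4x1 + 11.4x2 + 8.1x3 + 5.7x5 + 1x6 ≥ 17.3   (lysine)
  0.6x1 + 3.6x2 + 0.9x3 + 347.4x4 + 0.7x5 + 1.9x6 ≥ 171.5   (calcium)
  3.6x1 + 9.3x2 + 7.8x3 + 0.2x4 + 17.2x5 + 0.9x6 ≥ 28.5   (phosphorus)
  x1, x2, x3, x4, x5, x6 ≥ 0.
At the optimum only sunflower meal, limestone, rice bran are positive (barley, DDGS, cassava meal = 0). There the lysine, calcium, phosphorus constraints are tight.
So sunflower meal = 0.9482 kg, limestone = 0.4815 kg, rice bran = 1.139 kg.
Total cost: 0.22·0.9482 + 0.08·0.4815 + 0.15·1.139 = 0.41797.

£0.418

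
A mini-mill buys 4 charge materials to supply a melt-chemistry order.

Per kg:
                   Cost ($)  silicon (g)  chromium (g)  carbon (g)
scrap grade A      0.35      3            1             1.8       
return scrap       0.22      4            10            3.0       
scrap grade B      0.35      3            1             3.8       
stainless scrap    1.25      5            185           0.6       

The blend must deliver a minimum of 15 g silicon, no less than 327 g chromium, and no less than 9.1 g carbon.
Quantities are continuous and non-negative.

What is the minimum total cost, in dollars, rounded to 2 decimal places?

$2.62

Let x1 = kg of scrap grade A, x2 = kg of return scrap, x3 = kg of scrap grade B, x4 = kg of stainless scrap.
min 0.35x1 + 0.22x2 + 0.35x3 + 1.25x4 s.t.:
  3x1 + 4x2 + 3x3 + 5x4 ≥ 15   (silicon)
  1x1 + 10x2 + 1x3 + 185x4 ≥ 327   (chromium)
  1.8x1 + 3x2 + 3.8x3 + 0.6x4 ≥ 9.1   (carbon)
  x1, x2, x3, x4 ≥ 0.
At the optimum only return scrap, stainless scrap are positive (scrap grade A, scrap grade B = 0). Binding constraints: chromium and carbon.
So return scrap = 2.709 kg, stainless scrap = 1.621 kg.
Cost = 0.22·2.709 + 1.25·1.621 = 2.6222.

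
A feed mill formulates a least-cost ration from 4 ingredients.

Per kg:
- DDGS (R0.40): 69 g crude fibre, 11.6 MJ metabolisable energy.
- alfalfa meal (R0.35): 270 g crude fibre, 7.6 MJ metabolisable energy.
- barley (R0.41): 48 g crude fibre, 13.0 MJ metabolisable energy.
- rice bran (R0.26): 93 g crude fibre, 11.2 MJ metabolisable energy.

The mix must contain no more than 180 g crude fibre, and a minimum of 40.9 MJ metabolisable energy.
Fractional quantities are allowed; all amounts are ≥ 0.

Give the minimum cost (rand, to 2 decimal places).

Treat it as an LP. Let x1 = kg of DDGS, x2 = kg of alfalfa meal, x3 = kg of barley, x4 = kg of rice bran.
Minimise 0.4x1 + 0.35x2 + 0.41x3 + 0.26x4 s.t.:
  69x1 + 270x2 + 48x3 + 93x4 ≤ 180   (crude fibre)
  11.6x1 + 7.6x2 + 13x3 + 11.2x4 ≥ 40.9   (metabolisable energy)
  x1, x2, x3, x4 ≥ 0.
At the optimum only barley, rice bran are positive (DDGS, alfalfa meal = 0). Binding constraints: crude fibre and metabolisable energy.
Optimal quantities: barley = 2.663 kg, rice bran = 0.5612 kg.
Total cost: 0.41·2.663 + 0.26·0.5612 = 1.2377.

R1.24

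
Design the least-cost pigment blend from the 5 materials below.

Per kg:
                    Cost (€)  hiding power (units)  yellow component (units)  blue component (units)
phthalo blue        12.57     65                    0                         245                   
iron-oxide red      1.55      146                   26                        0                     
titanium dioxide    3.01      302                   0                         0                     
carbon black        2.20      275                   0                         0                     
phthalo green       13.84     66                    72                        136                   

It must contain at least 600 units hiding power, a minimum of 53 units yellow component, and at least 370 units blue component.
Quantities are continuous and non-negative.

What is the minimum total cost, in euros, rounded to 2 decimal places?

€23.78

Treat it as an LP. Let x1 = kg of phthalo blue, x2 = kg of iron-oxide red, x3 = kg of titanium dioxide, x4 = kg of carbon black, x5 = kg of phthalo green.
min 12.57x1 + 1.55x2 + 3.01x3 + 2.2x4 + 13.84x5 s.t.:
  65x1 + 146x2 + 302x3 + 275x4 + 66x5 ≥ 600   (hiding power)
  26x2 + 72x5 ≥ 53   (yellow component)
  245x1 + 136x5 ≥ 370   (blue component)
  x1, x2, x3, x4, x5 ≥ 0.
The optimal basis is {phthalo blue, iron-oxide red, carbon black}; titanium dioxide, phthalo green drop out. There the hiding power, yellow component, blue component constraints are tight.
So phthalo blue = 1.5102 kg, iron-oxide red = 2.0385 kg, carbon black = 0.74262 kg.
Cost = 12.57·1.5102 + 1.55·2.0385 + 2.2·0.74262 = 23.7767.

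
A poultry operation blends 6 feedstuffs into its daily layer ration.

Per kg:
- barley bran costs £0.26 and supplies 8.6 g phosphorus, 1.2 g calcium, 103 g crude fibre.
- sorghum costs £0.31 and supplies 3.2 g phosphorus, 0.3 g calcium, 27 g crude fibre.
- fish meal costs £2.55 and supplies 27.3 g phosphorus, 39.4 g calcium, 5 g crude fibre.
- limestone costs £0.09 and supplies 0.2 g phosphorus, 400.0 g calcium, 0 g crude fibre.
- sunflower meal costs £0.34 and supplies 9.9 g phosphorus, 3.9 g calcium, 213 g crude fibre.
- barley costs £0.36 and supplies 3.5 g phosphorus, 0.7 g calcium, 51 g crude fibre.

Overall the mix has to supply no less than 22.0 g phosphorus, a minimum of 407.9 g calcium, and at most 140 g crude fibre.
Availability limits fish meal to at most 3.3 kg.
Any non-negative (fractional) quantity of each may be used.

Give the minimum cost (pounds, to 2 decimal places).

£1.40

Let x1 = kg of barley bran, x2 = kg of sorghum, x3 = kg of fish meal, x4 = kg of limestone, x5 = kg of sunflower meal, x6 = kg of barley.
Minimise 0.26x1 + 0.31x2 + 2.55x3 + 0.09x4 + 0.34x5 + 0.36x6 s.t.:
  8.6x1 + 3.2x2 + 27.3x3 + 0.2x4 + 9.9x5 + 3.5x6 ≥ 22   (phosphorus)
  1.2x1 + 0.3x2 + 39.4x3 + 400x4 + 3.9x5 + 0.7x6 ≥ 407.9   (calcium)
  103x1 + 27x2 + 5x3 + 213x5 + 51x6 ≤ 140   (crude fibre)
  x3 ≤ 3.3
  x1, x2, x3, x4, x5, x6 ≥ 0.
The minimum-cost mix takes nothing from sorghum, sunflower meal, barley — only barley bran, fish meal, limestone. The phosphorus, calcium, crude fibre requirements are met with equality.
So barley bran = 1.341 kg, fish meal = 0.3763 kg, limestone = 0.9787 kg.
Objective = 0.26·1.341 + 2.55·0.3763 + 0.09·0.9787 = 1.3963.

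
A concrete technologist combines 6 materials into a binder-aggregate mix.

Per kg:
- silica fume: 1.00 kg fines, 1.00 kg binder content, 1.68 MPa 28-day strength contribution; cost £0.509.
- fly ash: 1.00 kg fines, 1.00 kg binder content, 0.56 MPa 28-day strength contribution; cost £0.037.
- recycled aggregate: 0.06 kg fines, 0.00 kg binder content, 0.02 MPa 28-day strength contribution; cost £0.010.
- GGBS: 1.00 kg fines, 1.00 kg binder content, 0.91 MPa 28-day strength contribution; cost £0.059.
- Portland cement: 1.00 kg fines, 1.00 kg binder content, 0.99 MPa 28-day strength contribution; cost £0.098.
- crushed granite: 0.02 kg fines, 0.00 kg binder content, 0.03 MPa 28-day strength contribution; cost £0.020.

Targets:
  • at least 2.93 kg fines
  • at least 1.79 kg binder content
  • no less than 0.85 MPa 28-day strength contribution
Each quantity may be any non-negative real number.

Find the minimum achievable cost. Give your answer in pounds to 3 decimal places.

Treat it as an LP. Let x1 = kg of silica fume, x2 = kg of fly ash, x3 = kg of recycled aggregate, x4 = kg of GGBS, x5 = kg of Portland cement, x6 = kg of crushed granite.
min 0.509x1 + 0.037x2 + 0.01x3 + 0.059x4 + 0.098x5 + 0.02x6 s.t.:
  1x1 + 1x2 + 0.06x3 + 1x4 + 1x5 + 0.02x6 ≥ 2.93   (fines)
  1x1 + 1x2 + 1x4 + 1x5 ≥ 1.79   (binder content)
  1.68x1 + 0.56x2 + 0.02x3 + 0.91x4 + 0.99x5 + 0.03x6 ≥ 0.85   (28-day strength contribution)
  x1, x2, x3, x4, x5, x6 ≥ 0.
At the optimum only fly ash is positive (silica fume, recycled aggregate, GGBS, Portland cement, crushed granite = 0). There the fines constraint is tight.
Optimal quantities: fly ash = 2.93 kg.
Total cost: 0.037·2.93 = 0.10841.

£0.108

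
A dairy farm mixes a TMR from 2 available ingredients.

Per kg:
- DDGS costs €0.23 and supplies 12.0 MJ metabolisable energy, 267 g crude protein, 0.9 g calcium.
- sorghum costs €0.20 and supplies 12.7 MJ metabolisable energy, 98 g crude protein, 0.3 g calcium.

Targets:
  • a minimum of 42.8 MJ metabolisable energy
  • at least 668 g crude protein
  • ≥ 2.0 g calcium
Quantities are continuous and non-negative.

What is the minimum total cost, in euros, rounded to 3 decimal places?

This is a linear program. Let x1 = kg of DDGS, x2 = kg of sorghum.
min 0.23x1 + 0.2x2 with:
  12x1 + 12.7x2 ≥ 42.8   (metabolisable energy)
  267x1 + 98x2 ≥ 668   (crude protein)
  0.9x1 + 0.3x2 ≥ 2   (calcium)
  x1, x2 ≥ 0.
Both inputs are positive at the optimum. There the metabolisable energy and crude protein constraints are tight.
Solving gives x1 = 1.9365, x2 = 1.5403.
Objective = 0.23·1.9365 + 0.2·1.5403 = 0.75346.

€0.753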